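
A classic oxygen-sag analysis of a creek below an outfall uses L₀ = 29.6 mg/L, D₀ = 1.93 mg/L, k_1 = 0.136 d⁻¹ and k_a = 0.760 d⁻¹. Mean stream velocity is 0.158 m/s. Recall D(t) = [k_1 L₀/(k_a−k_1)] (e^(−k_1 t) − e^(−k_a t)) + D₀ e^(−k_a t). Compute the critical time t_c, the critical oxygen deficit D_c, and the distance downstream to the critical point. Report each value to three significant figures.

At the critical point dD/dt = 0, so k_1 L₀ e^(−k_1 t) = k_a D. Substituting D(t) from the Streeter–Phelps equation and solving for t gives
t_c = ln[(k_a/k_1)(1 − D₀(k_a−k_1)/(k_1 L₀))] / (k_a−k_1).
Here k_a−k_1 = 0.6240 d⁻¹ and 1 − D₀(k_a−k_1)/(k_1 L₀) = 1 − 1.93×0.6240/(0.136×29.6) = 0.7008, so
t_c = ln(5.588 × 0.7008) / 0.6240 = 1.365 / 0.6240 = 2.188 d.
D_c = (k_1/k_a) L₀ e^(−k_1 t_c) = (0.136/0.760) × 29.6 × e^(−0.136×2.188) = 0.1789 × 29.6 × 0.7426 = 3.934 mg/L.
x_c = v t_c = 0.158 m/s × 2.188 d × 86400 s/d = 29870 m ≈ 29.9 km.

t_c ≈ 2.19 d; D_c ≈ 3.93 mg/L; x_c ≈ 29.9 km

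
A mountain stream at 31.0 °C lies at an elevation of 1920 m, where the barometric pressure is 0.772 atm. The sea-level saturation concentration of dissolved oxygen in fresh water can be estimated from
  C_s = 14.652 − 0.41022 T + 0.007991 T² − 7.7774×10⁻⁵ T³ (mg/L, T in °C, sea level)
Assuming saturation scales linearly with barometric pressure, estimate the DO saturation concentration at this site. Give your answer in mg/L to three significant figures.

At sea level: C_s = 14.652 − 0.41022×31.0 + 0.007991×31.0² − 7.7774×10⁻⁵×31.0³ = 7.298 mg/L.
Pressure correction: C_s' = 7.298 × 0.772 = 5.634 mg/L.

C_s ≈ 5.63 mg/L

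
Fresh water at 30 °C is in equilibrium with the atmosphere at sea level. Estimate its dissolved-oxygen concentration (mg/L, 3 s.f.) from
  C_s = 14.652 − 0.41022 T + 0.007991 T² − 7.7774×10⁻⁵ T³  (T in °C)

C_s = 14.652 − 0.41022×30 + 0.007991×30² − 7.7774×10⁻⁵×30³ = 7.437 mg/L.

C_s ≈ 7.44 mg/L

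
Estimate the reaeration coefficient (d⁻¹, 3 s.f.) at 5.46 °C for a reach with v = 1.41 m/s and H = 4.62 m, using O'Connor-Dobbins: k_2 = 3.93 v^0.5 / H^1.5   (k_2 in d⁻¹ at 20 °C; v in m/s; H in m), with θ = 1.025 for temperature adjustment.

k_2(20) = 3.93 × 1.41^0.5 / 4.62^1.5 = 3.93 × 1.187 / 9.930 = 0.4699 d⁻¹.
k_2(5.46) = 0.4699 × 1.025^(5.46−20) = 0.4699 × 0.6984 = 0.3282 d⁻¹.

k_2 ≈ 0.328 d⁻¹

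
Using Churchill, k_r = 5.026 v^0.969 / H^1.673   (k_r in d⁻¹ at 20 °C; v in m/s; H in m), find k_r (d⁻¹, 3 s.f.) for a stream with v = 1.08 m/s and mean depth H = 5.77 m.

k_r ≈ 0.289 d⁻¹

k_r = 5.026 × 1.08^0.969 / 5.77^1.673 = 5.026 × 1.077 / 18.77 = 0.2885 d⁻¹.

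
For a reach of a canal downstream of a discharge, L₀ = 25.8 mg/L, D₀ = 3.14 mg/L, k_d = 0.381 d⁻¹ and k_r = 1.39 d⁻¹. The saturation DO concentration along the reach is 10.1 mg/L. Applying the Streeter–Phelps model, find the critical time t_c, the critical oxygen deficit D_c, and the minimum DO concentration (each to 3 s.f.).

At the critical point dD/dt = 0, so k_d L₀ e^(−k_d t) = k_r D. Substituting D(t) from the Streeter–Phelps equation and solving for t gives
t_c = ln[(k_r/k_d)(1 − D₀(k_r−k_d)/(k_d L₀))] / (k_r−k_d).
Here k_r−k_d = 1.009 d⁻¹ and 1 − D₀(k_r−k_d)/(k_d L₀) = 1 − 3.14×1.009/(0.381×25.8) = 0.6777, so
t_c = ln(3.648 × 0.6777) / 1.009 = 0.9052 / 1.009 = 0.8971 d.
L(t_c) = L₀ e^(−k_d t_c) = 25.8 × 0.7105 = 18.33 mg/L, and at the critical point k_r D_c = k_d L, so D_c = (0.381/1.39) × 18.33 = 5.024 mg/L.
Minimum DO = C_s − D_c = 10.1 − 5.024 = 5.076 mg/L.

t_c ≈ 0.897 d; D_c ≈ 5.02 mg/L; min DO ≈ 5.08 mg/L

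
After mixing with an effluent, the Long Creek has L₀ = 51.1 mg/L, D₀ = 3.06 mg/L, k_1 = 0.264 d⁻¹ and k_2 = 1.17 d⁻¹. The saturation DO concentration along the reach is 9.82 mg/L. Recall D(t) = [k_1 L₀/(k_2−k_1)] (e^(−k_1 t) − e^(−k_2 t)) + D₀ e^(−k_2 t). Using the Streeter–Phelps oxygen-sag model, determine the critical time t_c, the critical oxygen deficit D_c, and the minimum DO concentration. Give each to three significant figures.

At the critical point dD/dt = 0, so k_1 L₀ e^(−k_1 t) = k_2 D. Substituting D(t) from the Streeter–Phelps equation and solving for t gives
t_c = ln[(k_2/k_1)(1 − D₀(k_2−k_1)/(k_1 L₀))] / (k_2−k_1).
Here k_2−k_1 = 0.9060 d⁻¹ and 1 − D₀(k_2−k_1)/(k_1 L₀) = 1 − 3.06×0.9060/(0.264×51.1) = 0.7945, so
t_c = ln(4.432 × 0.7945) / 0.9060 = 1.259 / 0.9060 = 1.389 d.
L(t_c) = L₀ e^(−k_1 t_c) = 51.1 × 0.6930 = 35.41 mg/L, and at the critical point k_2 D_c = k_1 L, so D_c = (0.264/1.17) × 35.41 = 7.990 mg/L.
Minimum DO = C_s − D_c = 9.82 − 7.990 = 1.830 mg/L.

t_c ≈ 1.39 d; D_c ≈ 7.99 mg/L; min DO ≈ 1.83 mg/L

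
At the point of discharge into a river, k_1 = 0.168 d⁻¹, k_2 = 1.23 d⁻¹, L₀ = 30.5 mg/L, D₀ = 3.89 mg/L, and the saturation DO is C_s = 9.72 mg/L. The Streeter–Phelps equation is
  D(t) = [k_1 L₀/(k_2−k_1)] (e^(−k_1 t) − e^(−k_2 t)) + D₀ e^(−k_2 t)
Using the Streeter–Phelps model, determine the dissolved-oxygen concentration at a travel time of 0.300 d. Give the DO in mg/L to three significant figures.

k_1 L₀/(k_2−k_1) = 0.168×30.5/(1.23−0.168) = 5.124/1.062 = 4.825 mg/L.
e^(−k_1 t) = e^(−0.168×0.3000) = 0.9508; e^(−k_2 t) = e^(−1.23×0.3000) = 0.6914.
D = 4.825 × (0.9508 − 0.6914) + 3.89 × 0.6914 = 1.252 + 2.690 = 3.941 mg/L.
DO = C_s − D = 9.72 − 3.941 = 5.779 mg/L.

DO ≈ 5.78 mg/L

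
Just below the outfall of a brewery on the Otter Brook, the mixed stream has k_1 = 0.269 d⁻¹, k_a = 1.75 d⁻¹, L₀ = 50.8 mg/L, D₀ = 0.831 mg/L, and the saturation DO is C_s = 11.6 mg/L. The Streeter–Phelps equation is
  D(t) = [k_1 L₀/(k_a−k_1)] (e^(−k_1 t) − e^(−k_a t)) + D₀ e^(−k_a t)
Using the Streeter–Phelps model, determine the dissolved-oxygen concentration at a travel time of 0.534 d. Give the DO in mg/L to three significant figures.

k_1 L₀/(k_a−k_1) = 0.269×50.8/(1.75−0.269) = 13.67/1.481 = 9.227 mg/L.
e^(−k_1 t) = e^(−0.269×0.5340) = 0.8662; e^(−k_a t) = e^(−1.75×0.5340) = 0.3928.
D = 9.227 × (0.8662 − 0.3928) + 0.831 × 0.3928 = 4.368 + 0.3264 = 4.695 mg/L.
DO = C_s − D = 11.6 − 4.695 = 6.905 mg/L.

DO ≈ 6.91 mg/L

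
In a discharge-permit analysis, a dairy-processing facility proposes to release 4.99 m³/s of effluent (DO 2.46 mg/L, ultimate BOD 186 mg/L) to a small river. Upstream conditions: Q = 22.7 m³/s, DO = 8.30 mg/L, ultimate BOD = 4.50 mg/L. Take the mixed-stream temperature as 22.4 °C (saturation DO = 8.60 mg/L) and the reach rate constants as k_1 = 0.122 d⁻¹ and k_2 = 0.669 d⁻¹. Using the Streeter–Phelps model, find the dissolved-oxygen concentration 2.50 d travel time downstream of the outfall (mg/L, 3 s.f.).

Mixed DO = (22.7×8.30 + 4.99×2.46)/(22.7+4.99) = 200.7/27.69 = 7.248 mg/L.
Mixed L₀ = (22.7×4.50 + 4.99×186)/(27.69) = 1030/27.69 = 37.21 mg/L.
Initial deficit D₀ = C_s − DO₀ = 8.60 − 7.248 = 1.352 mg/L.
D(2.50) = [0.122×37.21/(0.669−0.122)](e^(−0.122×2.50) − e^(−0.669×2.50)) + 1.352 e^(−0.669×2.50)
= 8.299 × (0.7371 − 0.1878) + 1.352 × 0.1878 = 4.813 mg/L.
DO = 8.60 − 4.813 = 3.787 mg/L.

DO ≈ 3.79 mg/L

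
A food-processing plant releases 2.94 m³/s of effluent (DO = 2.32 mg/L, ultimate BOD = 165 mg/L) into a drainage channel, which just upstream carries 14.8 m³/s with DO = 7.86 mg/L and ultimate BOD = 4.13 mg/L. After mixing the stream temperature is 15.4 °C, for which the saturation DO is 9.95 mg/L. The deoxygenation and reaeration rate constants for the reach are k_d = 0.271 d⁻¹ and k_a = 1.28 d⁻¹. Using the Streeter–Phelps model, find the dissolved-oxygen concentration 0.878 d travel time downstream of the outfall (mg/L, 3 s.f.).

DO ≈ 5.14 mg/L

Mixed DO = (14.8×7.86 + 2.94×2.32)/(14.8+2.94) = 123.1/17.74 = 6.942 mg/L.
Mixed L₀ = (14.8×4.13 + 2.94×165)/(17.74) = 546.2/17.74 = 30.79 mg/L.
Initial deficit D₀ = C_s − DO₀ = 9.95 − 6.942 = 3.008 mg/L.
D(0.878) = [0.271×30.79/(1.28−0.271)](e^(−0.271×0.878) − e^(−1.28×0.878)) + 3.008 e^(−1.28×0.878)
= 8.270 × (0.7883 − 0.3250) + 3.008 × 0.3250 = 4.808 mg/L.
DO = 9.95 − 4.808 = 5.142 mg/L.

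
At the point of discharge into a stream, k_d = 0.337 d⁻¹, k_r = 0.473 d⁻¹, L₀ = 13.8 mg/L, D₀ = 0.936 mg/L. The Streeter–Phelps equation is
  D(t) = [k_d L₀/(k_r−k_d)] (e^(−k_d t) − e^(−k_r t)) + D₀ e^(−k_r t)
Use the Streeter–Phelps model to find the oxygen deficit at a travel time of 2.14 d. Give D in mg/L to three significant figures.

k_d L₀/(k_r−k_d) = 0.337×13.8/(0.473−0.337) = 4.651/0.1360 = 34.20 mg/L.
e^(−k_d t) = e^(−0.337×2.140) = 0.4862; e^(−k_r t) = e^(−0.473×2.140) = 0.3634.
D = 34.20 × (0.4862 − 0.3634) + 0.936 × 0.3634 = 4.198 + 0.3402 = 4.538 mg/L.

D ≈ 4.54 mg/L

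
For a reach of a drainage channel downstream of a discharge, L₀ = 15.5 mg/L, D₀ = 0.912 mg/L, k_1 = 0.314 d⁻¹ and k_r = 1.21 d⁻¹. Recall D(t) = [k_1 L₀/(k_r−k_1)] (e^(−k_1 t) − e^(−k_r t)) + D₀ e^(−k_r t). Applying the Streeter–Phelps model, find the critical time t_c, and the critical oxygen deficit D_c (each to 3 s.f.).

t_c = [1/(k_r−k_1)] ln[(k_r/k_1)(1 − D₀(k_r−k_1)/(k_1 L₀))]
= [1/(1.21−0.314)] ln[(1.21/0.314)(1 − 0.912×0.8960/(0.314×15.5))]
= (1/0.8960) ln[3.854 × 0.8321] = 1.116 × ln(3.207) = 1.116 × 1.165 = 1.300 d.
L(t_c) = L₀ e^(−k_1 t_c) = 15.5 × 0.6648 = 10.30 mg/L, and at the critical point k_r D_c = k_1 L, so D_c = (0.314/1.21) × 10.30 = 2.674 mg/L.

t_c ≈ 1.30 d; D_c ≈ 2.67 mg/L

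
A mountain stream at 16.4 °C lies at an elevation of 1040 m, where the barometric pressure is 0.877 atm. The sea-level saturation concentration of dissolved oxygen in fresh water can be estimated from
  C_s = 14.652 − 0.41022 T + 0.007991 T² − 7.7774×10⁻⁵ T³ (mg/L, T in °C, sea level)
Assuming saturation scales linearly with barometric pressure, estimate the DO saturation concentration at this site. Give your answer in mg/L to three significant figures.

At sea level: C_s = 14.652 − 0.41022×16.4 + 0.007991×16.4² − 7.7774×10⁻⁵×16.4³ = 9.731 mg/L.
Pressure correction: C_s' = 9.731 × 0.877 = 8.534 mg/L.

C_s ≈ 8.53 mg/L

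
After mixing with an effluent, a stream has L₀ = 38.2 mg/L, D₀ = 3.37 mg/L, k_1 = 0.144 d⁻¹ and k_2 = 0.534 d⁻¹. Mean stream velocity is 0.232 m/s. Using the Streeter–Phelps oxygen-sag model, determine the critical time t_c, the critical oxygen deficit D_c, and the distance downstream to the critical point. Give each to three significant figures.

t_c ≈ 2.66 d; D_c ≈ 7.02 mg/L; x_c ≈ 53.3 km

t_c = [1/(k_2−k_1)] ln[(k_2/k_1)(1 − D₀(k_2−k_1)/(k_1 L₀))]
= [1/(0.534−0.144)] ln[(0.534/0.144)(1 − 3.37×0.3900/(0.144×38.2))]
= (1/0.3900) ln[3.708 × 0.7611] = 2.564 × ln(2.822) = 2.564 × 1.038 = 2.660 d.
L(t_c) = L₀ e^(−k_1 t_c) = 38.2 × 0.6817 = 26.04 mg/L, and at the critical point k_2 D_c = k_1 L, so D_c = (0.144/0.534) × 26.04 = 7.023 mg/L.
x_c = v t_c = 0.232 m/s × 2.660 d × 86400 s/d = 53330 m ≈ 53.3 km.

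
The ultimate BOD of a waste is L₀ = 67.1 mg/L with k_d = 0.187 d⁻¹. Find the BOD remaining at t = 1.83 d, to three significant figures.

L_t = L₀ e^(−k_d t) = 67.1 × e^(−0.187×1.83) = 67.1 × 0.7102 = 47.65 mg/L.

L ≈ 47.7 mg/L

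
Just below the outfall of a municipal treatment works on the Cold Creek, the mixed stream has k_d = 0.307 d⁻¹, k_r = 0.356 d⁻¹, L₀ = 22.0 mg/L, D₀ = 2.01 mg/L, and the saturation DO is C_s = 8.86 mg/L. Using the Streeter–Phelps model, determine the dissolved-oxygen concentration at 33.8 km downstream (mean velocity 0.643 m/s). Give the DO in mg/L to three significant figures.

DO ≈ 3.88 mg/L

Travel time t = x/v = 33.8 km / (0.643 m/s) = 33800 m / 0.643 m/s = 52570 s = 0.6084 d.
k_d L₀/(k_r−k_d) = 0.307×22.0/(0.356−0.307) = 6.754/0.04900 = 137.8 mg/L.
e^(−k_d t) = e^(−0.307×0.6084) = 0.8296; e^(−k_r t) = e^(−0.356×0.6084) = 0.8053.
D = 137.8 × (0.8296 − 0.8053) + 2.01 × 0.8053 = 3.359 + 1.619 = 4.977 mg/L.
DO = C_s − D = 8.86 − 4.977 = 3.883 mg/L.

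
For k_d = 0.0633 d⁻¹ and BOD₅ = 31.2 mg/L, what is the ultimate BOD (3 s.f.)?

BOD₅ = L₀(1 − e^(−5k_d)) ⇒ L₀ = BOD₅ / (1 − e^(−5×0.0633))
= 31.2 / (1 − 0.7287) = 31.2 / 0.2713 = 115.0 mg/L.

L₀ ≈ 115 mg/L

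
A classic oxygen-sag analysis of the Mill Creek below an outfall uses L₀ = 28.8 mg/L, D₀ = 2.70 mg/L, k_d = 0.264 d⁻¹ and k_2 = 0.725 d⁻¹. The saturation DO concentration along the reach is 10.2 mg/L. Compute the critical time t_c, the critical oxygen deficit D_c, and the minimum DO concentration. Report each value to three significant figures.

At the critical point dD/dt = 0, so k_d L₀ e^(−k_d t) = k_2 D. Substituting D(t) from the Streeter–Phelps equation and solving for t gives
t_c = ln[(k_2/k_d)(1 − D₀(k_2−k_d)/(k_d L₀))] / (k_2−k_d).
Here k_2−k_d = 0.4610 d⁻¹ and 1 − D₀(k_2−k_d)/(k_d L₀) = 1 − 2.70×0.4610/(0.264×28.8) = 0.8363, so
t_c = ln(2.746 × 0.8363) / 0.4610 = 0.8314 / 0.4610 = 1.804 d.
L(t_c) = L₀ e^(−k_d t_c) = 28.8 × 0.6212 = 17.89 mg/L, and at the critical point k_2 D_c = k_d L, so D_c = (0.264/0.725) × 17.89 = 6.514 mg/L.
Minimum DO = C_s − D_c = 10.2 − 6.514 = 3.686 mg/L.

t_c ≈ 1.80 d; D_c ≈ 6.51 mg/L; min DO ≈ 3.69 mg/L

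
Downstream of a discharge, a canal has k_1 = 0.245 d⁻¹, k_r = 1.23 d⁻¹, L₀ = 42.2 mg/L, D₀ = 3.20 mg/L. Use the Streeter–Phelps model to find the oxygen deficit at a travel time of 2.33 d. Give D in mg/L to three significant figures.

k_1 L₀/(k_r−k_1) = 0.245×42.2/(1.23−0.245) = 10.34/0.9850 = 10.50 mg/L.
e^(−k_1 t) = e^(−0.245×2.330) = 0.5650; e^(−k_r t) = e^(−1.23×2.330) = 0.05693.
D = 10.50 × (0.5650 − 0.05693) + 3.20 × 0.05693 = 5.333 + 0.1822 = 5.516 mg/L.

D ≈ 5.52 mg/L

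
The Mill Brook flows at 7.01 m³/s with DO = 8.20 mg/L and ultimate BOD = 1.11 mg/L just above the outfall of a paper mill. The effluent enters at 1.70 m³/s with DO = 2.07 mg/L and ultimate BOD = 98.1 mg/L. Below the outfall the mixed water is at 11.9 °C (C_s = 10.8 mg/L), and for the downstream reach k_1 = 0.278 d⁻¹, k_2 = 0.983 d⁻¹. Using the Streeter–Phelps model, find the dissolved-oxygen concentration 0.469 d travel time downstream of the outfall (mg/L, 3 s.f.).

Mixed DO = (7.01×8.20 + 1.70×2.07)/(7.01+1.70) = 61.00/8.710 = 7.004 mg/L.
Mixed L₀ = (7.01×1.11 + 1.70×98.1)/(8.710) = 174.6/8.710 = 20.04 mg/L.
Initial deficit D₀ = C_s − DO₀ = 10.8 − 7.004 = 3.796 mg/L.
D(0.469) = [0.278×20.04/(0.983−0.278)](e^(−0.278×0.469) − e^(−0.983×0.469)) + 3.796 e^(−0.983×0.469)
= 7.902 × (0.8778 − 0.6306) + 3.796 × 0.6306 = 4.347 mg/L.
DO = 10.8 − 4.347 = 6.453 mg/L.

DO ≈ 6.45 mg/L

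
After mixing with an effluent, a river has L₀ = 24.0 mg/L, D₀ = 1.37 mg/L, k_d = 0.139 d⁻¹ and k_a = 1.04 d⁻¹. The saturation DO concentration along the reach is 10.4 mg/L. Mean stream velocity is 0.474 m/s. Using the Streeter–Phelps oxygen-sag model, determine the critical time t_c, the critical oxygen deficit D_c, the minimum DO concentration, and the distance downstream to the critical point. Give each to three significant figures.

t_c ≈ 1.72 d; D_c ≈ 2.53 mg/L; min DO ≈ 7.87 mg/L; x_c ≈ 70.5 km

With k_a/k_d = 7.482 and 1 − D₀(k_a−k_d)/(k_d L₀) = 0.6300,
t_c = ln(7.482 × 0.6300) / (1.04 − 0.139) = ln(4.714) / 0.9010 = 1.550/0.9010 = 1.721 d.
D_c = (k_d/k_a) L₀ e^(−k_d t_c) = (0.139/1.04) × 24.0 × e^(−0.139×1.721) = 0.1337 × 24.0 × 0.7873 = 2.525 mg/L.
Minimum DO = C_s − D_c = 10.4 − 2.525 = 7.875 mg/L.
x_c = v t_c = 0.474 m/s × 1.721 d × 86400 s/d = 70470 m ≈ 70.5 km.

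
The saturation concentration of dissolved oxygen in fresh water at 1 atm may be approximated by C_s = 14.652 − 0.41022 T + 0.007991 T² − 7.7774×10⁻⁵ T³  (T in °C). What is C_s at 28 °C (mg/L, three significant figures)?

C_s = 14.652 − 0.41022×28 + 0.007991×28² − 7.7774×10⁻⁵×28³ = 7.723 mg/L.

C_s ≈ 7.72 mg/L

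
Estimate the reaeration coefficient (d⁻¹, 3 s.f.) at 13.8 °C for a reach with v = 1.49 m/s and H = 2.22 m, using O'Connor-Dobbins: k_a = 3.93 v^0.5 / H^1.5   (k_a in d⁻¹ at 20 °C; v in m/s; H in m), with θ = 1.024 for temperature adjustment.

k_a ≈ 1.25 d⁻¹

k_a(20) = 3.93 × 1.49^0.5 / 2.22^1.5 = 3.93 × 1.221 / 3.308 = 1.450 d⁻¹.
k_a(13.8) = 1.450 × 1.024^(13.8−20) = 1.450 × 0.8633 = 1.252 d⁻¹.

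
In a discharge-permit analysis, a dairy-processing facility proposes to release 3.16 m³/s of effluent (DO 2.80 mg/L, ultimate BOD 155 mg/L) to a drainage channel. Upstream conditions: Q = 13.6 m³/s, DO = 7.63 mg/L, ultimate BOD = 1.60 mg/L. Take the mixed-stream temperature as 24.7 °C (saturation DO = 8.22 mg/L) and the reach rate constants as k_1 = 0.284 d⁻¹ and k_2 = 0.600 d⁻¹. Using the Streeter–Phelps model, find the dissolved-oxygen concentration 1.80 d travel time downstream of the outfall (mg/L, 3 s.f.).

DO ≈ 0.573 mg/L

Mixed DO = (13.6×7.63 + 3.16×2.80)/(13.6+3.16) = 112.6/16.76 = 6.719 mg/L.
Mixed L₀ = (13.6×1.60 + 3.16×155)/(16.76) = 511.6/16.76 = 30.52 mg/L.
Initial deficit D₀ = C_s − DO₀ = 8.22 − 6.719 = 1.501 mg/L.
D(1.80) = [0.284×30.52/(0.600−0.284)](e^(−0.284×1.80) − e^(−0.600×1.80)) + 1.501 e^(−0.600×1.80)
= 27.43 × (0.5998 − 0.3396) + 1.501 × 0.3396 = 7.647 mg/L.
DO = 8.22 − 7.647 = 0.5732 mg/L.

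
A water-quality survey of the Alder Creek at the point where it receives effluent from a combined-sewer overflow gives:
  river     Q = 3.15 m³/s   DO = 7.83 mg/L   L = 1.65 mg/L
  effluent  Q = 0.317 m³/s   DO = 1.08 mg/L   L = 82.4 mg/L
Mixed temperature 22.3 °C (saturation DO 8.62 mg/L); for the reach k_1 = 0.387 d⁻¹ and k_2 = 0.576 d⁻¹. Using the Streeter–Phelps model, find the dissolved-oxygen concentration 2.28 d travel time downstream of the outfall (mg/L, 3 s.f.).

DO ≈ 5.56 mg/L

Mixed DO = (3.15×7.83 + 0.317×1.08)/(3.15+0.317) = 25.01/3.467 = 7.213 mg/L.
Mixed L₀ = (3.15×1.65 + 0.317×82.4)/(3.467) = 31.32/3.467 = 9.033 mg/L.
Initial deficit D₀ = C_s − DO₀ = 8.62 − 7.213 = 1.407 mg/L.
D(2.28) = [0.387×9.033/(0.576−0.387)](e^(−0.387×2.28) − e^(−0.576×2.28)) + 1.407 e^(−0.576×2.28)
= 18.50 × (0.4138 − 0.2689) + 1.407 × 0.2689 = 3.058 mg/L.
DO = 8.62 − 3.058 = 5.562 mg/L.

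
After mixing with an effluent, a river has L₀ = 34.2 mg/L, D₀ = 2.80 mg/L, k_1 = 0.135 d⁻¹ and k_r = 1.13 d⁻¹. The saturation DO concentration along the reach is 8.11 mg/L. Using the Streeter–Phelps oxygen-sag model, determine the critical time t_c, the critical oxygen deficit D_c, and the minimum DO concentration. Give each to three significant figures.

t_c = [1/(k_r−k_1)] ln[(k_r/k_1)(1 − D₀(k_r−k_1)/(k_1 L₀))]
= [1/(1.13−0.135)] ln[(1.13/0.135)(1 − 2.80×0.9950/(0.135×34.2))]
= (1/0.9950) ln[8.370 × 0.3966] = 1.005 × ln(3.320) = 1.005 × 1.200 = 1.206 d.
D_c = (k_1/k_r) L₀ e^(−k_1 t_c) = (0.135/1.13) × 34.2 × e^(−0.135×1.206) = 0.1195 × 34.2 × 0.8498 = 3.472 mg/L.
Minimum DO = C_s − D_c = 8.11 − 3.472 = 4.638 mg/L.

t_c ≈ 1.21 d; D_c ≈ 3.47 mg/L; min DO ≈ 4.64 mg/L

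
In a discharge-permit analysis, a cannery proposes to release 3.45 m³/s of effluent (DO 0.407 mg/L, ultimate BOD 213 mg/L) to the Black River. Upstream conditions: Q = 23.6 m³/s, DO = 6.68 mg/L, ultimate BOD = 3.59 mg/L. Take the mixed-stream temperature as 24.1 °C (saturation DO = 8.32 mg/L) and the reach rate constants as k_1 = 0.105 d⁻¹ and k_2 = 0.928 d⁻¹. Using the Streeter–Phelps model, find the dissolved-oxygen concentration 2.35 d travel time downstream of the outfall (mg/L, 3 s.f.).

Mixed DO = (23.6×6.68 + 3.45×0.407)/(23.6+3.45) = 159.1/27.05 = 5.880 mg/L.
Mixed L₀ = (23.6×3.59 + 3.45×213)/(27.05) = 819.6/27.05 = 30.30 mg/L.
Initial deficit D₀ = C_s − DO₀ = 8.32 − 5.880 = 2.440 mg/L.
D(2.35) = [0.105×30.30/(0.928−0.105)](e^(−0.105×2.35) − e^(−0.928×2.35)) + 2.440 e^(−0.928×2.35)
= 3.866 × (0.7813 − 0.1130) + 2.440 × 0.1130 = 2.859 mg/L.
DO = 8.32 − 2.859 = 5.461 mg/L.

DO ≈ 5.46 mg/L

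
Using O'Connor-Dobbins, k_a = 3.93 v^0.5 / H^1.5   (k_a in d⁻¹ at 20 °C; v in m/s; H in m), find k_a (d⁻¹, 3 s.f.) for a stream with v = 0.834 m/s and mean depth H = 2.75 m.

k_a ≈ 0.787 d⁻¹

k_a = 3.93 × 0.834^0.5 / 2.75^1.5 = 3.93 × 0.9132 / 4.560 = 0.7870 d⁻¹.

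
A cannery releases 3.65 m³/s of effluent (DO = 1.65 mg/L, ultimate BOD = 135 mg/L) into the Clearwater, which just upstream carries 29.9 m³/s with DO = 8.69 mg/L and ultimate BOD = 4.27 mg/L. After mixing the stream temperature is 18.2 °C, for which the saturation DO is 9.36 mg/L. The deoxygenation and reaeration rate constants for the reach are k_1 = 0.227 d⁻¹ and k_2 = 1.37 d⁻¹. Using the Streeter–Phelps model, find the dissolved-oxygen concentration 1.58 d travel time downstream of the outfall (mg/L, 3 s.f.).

DO ≈ 7.05 mg/L

Mixed DO = (29.9×8.69 + 3.65×1.65)/(29.9+3.65) = 265.9/33.55 = 7.924 mg/L.
Mixed L₀ = (29.9×4.27 + 3.65×135)/(33.55) = 620.4/33.55 = 18.49 mg/L.
Initial deficit D₀ = C_s − DO₀ = 9.36 − 7.924 = 1.436 mg/L.
D(1.58) = [0.227×18.49/(1.37−0.227)](e^(−0.227×1.58) − e^(−1.37×1.58)) + 1.436 e^(−1.37×1.58)
= 3.673 × (0.6986 − 0.1148) + 1.436 × 0.1148 = 2.309 mg/L.
DO = 9.36 − 2.309 = 7.051 mg/L.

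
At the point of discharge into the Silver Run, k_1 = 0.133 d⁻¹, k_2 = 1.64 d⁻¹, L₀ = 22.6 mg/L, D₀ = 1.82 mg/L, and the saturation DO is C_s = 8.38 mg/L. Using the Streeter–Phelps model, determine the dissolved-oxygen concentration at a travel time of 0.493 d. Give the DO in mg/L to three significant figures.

DO ≈ 6.59 mg/L

k_1 L₀/(k_2−k_1) = 0.133×22.6/(1.64−0.133) = 3.006/1.507 = 1.995 mg/L.
e^(−k_1 t) = e^(−0.133×0.4930) = 0.9365; e^(−k_2 t) = e^(−1.64×0.4930) = 0.4455.
D = 1.995 × (0.9365 − 0.4455) + 1.82 × 0.4455 = 0.9794 + 0.8108 = 1.790 mg/L.
DO = C_s − D = 8.38 − 1.790 = 6.590 mg/L.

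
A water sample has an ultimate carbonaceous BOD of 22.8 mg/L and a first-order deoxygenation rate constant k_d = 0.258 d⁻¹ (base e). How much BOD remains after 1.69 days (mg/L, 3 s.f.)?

L_t = L₀ e^(−k_d t) = 22.8 × e^(−0.258×1.69) = 22.8 × 0.6466 = 14.74 mg/L.

L ≈ 14.7 mg/L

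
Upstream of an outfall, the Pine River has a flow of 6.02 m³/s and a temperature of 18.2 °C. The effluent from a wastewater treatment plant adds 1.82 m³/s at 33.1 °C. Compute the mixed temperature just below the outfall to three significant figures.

Flow-weighted mixing: C = (Q_r C_r + Q_w C_w)/(Q_r + Q_w)
= (6.02×18.2 + 1.82×33.1)/(6.02 + 1.82) = 169.8/7.840 = 21.66 °C.

21.7 °C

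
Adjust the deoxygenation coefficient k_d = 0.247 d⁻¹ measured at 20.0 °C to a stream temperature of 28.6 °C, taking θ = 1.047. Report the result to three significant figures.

k_d(T₂) = k_d(T₁) · θ^(T₂−T₁) = 0.247 × 1.047^(28.6−20.0)
= 0.247 × 1.047^8.60 = 0.247 × 1.484 = 0.3666 d⁻¹.

k_d ≈ 0.367 d⁻¹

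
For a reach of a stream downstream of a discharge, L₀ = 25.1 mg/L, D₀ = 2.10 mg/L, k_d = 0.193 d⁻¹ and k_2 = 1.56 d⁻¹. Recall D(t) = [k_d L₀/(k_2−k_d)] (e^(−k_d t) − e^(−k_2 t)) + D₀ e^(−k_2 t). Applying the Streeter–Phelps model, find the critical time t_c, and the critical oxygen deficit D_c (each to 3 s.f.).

t_c ≈ 0.872 d; D_c ≈ 2.62 mg/L

At the critical point dD/dt = 0, so k_d L₀ e^(−k_d t) = k_2 D. Substituting D(t) from the Streeter–Phelps equation and solving for t gives
t_c = ln[(k_2/k_d)(1 − D₀(k_2−k_d)/(k_d L₀))] / (k_2−k_d).
Here k_2−k_d = 1.367 d⁻¹ and 1 − D₀(k_2−k_d)/(k_d L₀) = 1 − 2.10×1.367/(0.193×25.1) = 0.4074, so
t_c = ln(8.083 × 0.4074) / 1.367 = 1.192 / 1.367 = 0.8718 d.
D_c = (k_d/k_2) L₀ e^(−k_d t_c) = (0.193/1.56) × 25.1 × e^(−0.193×0.8718) = 0.1237 × 25.1 × 0.8451 = 2.624 mg/L.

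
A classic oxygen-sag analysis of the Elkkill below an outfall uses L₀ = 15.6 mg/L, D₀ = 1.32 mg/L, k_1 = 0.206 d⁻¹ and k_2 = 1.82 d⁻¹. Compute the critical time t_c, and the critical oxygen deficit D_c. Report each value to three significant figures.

With k_2/k_1 = 8.835 and 1 − D₀(k_2−k_1)/(k_1 L₀) = 0.3370,
t_c = ln(8.835 × 0.3370) / (1.82 − 0.206) = ln(2.978) / 1.614 = 1.091/1.614 = 0.6761 d.
D_c = (k_1/k_2) L₀ e^(−k_1 t_c) = (0.206/1.82) × 15.6 × e^(−0.206×0.6761) = 0.1132 × 15.6 × 0.8700 = 1.536 mg/L.

t_c ≈ 0.676 d; D_c ≈ 1.54 mg/L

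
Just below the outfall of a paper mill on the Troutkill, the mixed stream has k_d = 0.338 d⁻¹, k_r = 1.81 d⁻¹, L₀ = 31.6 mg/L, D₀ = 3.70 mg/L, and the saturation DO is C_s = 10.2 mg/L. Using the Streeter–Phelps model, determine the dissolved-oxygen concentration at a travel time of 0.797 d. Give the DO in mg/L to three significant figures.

k_d L₀/(k_r−k_d) = 0.338×31.6/(1.81−0.338) = 10.68/1.472 = 7.256 mg/L.
e^(−k_d t) = e^(−0.338×0.7970) = 0.7638; e^(−k_r t) = e^(−1.81×0.7970) = 0.2363.
D = 7.256 × (0.7638 − 0.2363) + 3.70 × 0.2363 = 3.828 + 0.8744 = 4.702 mg/L.
DO = C_s − D = 10.2 − 4.702 = 5.498 mg/L.

DO ≈ 5.50 mg/L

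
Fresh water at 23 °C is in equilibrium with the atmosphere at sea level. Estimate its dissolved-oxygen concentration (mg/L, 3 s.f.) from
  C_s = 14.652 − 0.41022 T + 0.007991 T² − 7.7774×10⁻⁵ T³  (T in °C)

C_s ≈ 8.50 mg/L

C_s = 14.652 − 0.41022×23 + 0.007991×23² − 7.7774×10⁻⁵×23³ = 8.498 mg/L.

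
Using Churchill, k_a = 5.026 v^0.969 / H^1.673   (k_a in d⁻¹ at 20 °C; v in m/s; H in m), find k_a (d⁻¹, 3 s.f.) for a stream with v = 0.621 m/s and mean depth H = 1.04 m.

k_a = 5.026 × 0.621^0.969 / 1.04^1.673 = 5.026 × 0.6302 / 1.068 = 2.966 d⁻¹.

k_a ≈ 2.97 d⁻¹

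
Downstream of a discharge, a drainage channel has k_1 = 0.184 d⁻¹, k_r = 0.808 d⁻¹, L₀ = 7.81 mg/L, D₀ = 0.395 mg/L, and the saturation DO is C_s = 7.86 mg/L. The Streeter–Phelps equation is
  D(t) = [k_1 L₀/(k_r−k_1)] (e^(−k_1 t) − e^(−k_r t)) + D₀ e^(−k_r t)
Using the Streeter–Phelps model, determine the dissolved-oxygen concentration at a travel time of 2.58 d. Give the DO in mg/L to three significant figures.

k_1 L₀/(k_r−k_1) = 0.184×7.81/(0.808−0.184) = 1.437/0.6240 = 2.303 mg/L.
e^(−k_1 t) = e^(−0.184×2.580) = 0.6221; e^(−k_r t) = e^(−0.808×2.580) = 0.1244.
D = 2.303 × (0.6221 − 0.1244) + 0.395 × 0.1244 = 1.146 + 0.04912 = 1.195 mg/L.
DO = C_s − D = 7.86 − 1.195 = 6.665 mg/L.

DO ≈ 6.66 mg/L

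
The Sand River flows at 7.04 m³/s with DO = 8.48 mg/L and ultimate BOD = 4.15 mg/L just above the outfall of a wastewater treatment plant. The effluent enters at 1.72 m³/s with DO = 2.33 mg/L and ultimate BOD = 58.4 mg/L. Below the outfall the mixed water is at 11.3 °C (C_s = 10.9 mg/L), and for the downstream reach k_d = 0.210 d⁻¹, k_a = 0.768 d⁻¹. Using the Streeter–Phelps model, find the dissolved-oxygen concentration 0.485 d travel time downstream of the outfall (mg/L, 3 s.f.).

DO ≈ 7.21 mg/L

Mixed DO = (7.04×8.48 + 1.72×2.33)/(7.04+1.72) = 63.71/8.760 = 7.272 mg/L.
Mixed L₀ = (7.04×4.15 + 1.72×58.4)/(8.760) = 129.7/8.760 = 14.80 mg/L.
Initial deficit D₀ = C_s − DO₀ = 10.9 − 7.272 = 3.628 mg/L.
D(0.485) = [0.210×14.80/(0.768−0.210)](e^(−0.210×0.485) − e^(−0.768×0.485)) + 3.628 e^(−0.768×0.485)
= 5.571 × (0.9032 − 0.6890) + 3.628 × 0.6890 = 3.692 mg/L.
DO = 10.9 − 3.692 = 7.208 mg/L.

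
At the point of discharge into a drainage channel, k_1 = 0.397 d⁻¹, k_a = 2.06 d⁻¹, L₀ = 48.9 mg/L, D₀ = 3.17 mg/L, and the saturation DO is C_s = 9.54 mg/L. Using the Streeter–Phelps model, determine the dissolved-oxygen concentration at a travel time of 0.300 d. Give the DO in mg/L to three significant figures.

k_1 L₀/(k_a−k_1) = 0.397×48.9/(2.06−0.397) = 19.41/1.663 = 11.67 mg/L.
e^(−k_1 t) = e^(−0.397×0.3000) = 0.8877; e^(−k_a t) = e^(−2.06×0.3000) = 0.5390.
D = 11.67 × (0.8877 − 0.5390) + 3.17 × 0.5390 = 4.071 + 1.709 = 5.779 mg/L.
DO = C_s − D = 9.54 − 5.779 = 3.761 mg/L.

DO ≈ 3.76 mg/L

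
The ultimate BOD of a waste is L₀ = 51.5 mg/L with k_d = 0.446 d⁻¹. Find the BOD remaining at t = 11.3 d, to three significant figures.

L_t = L₀ e^(−k_d t) = 51.5 × e^(−0.446×11.3) = 51.5 × 0.006475 = 0.3335 mg/L.

L ≈ 0.333 mg/L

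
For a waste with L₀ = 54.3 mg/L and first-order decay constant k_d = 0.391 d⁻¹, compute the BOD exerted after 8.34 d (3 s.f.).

y_t = L₀(1 − e^(−k_d t)) = 54.3 × (1 − e^(−0.391×8.34))
= 54.3 × (1 − 0.03835) = 54.3 × 0.9616 = 52.22 mg/L.

y ≈ 52.2 mg/L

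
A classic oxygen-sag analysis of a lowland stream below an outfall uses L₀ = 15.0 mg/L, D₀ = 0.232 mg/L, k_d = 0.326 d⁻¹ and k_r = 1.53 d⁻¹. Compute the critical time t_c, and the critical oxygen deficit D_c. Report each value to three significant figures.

With k_r/k_d = 4.693 and 1 − D₀(k_r−k_d)/(k_d L₀) = 0.9429,
t_c = ln(4.693 × 0.9429) / (1.53 − 0.326) = ln(4.425) / 1.204 = 1.487/1.204 = 1.235 d.
D_c = (k_d/k_r) L₀ e^(−k_d t_c) = (0.326/1.53) × 15.0 × e^(−0.326×1.235) = 0.2131 × 15.0 × 0.6685 = 2.137 mg/L.

t_c ≈ 1.24 d; D_c ≈ 2.14 mg/L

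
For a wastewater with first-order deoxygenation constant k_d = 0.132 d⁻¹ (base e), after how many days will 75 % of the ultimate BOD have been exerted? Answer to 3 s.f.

y/L₀ = 1 − e^(−k_d t) = 0.75 ⇒ e^(−k_d t) = 0.250
t = −ln(0.250) / 0.132 = 1.386 / 0.132 = 10.50 d.

t ≈ 10.5 d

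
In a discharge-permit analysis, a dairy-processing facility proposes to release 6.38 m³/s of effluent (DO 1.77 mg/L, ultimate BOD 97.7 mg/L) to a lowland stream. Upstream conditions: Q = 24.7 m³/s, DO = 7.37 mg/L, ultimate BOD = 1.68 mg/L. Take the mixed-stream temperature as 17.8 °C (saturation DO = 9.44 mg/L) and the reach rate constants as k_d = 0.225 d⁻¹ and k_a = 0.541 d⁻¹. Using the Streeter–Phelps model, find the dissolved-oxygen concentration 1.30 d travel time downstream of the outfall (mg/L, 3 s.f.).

Mixed DO = (24.7×7.37 + 6.38×1.77)/(24.7+6.38) = 193.3/31.08 = 6.220 mg/L.
Mixed L₀ = (24.7×1.68 + 6.38×97.7)/(31.08) = 664.8/31.08 = 21.39 mg/L.
Initial deficit D₀ = C_s − DO₀ = 9.44 − 6.220 = 3.220 mg/L.
D(1.30) = [0.225×21.39/(0.541−0.225)](e^(−0.225×1.30) − e^(−0.541×1.30)) + 3.220 e^(−0.541×1.30)
= 15.23 × (0.7464 − 0.4949) + 3.220 × 0.4949 = 5.423 mg/L.
DO = 9.44 − 5.423 = 4.017 mg/L.

DO ≈ 4.02 mg/L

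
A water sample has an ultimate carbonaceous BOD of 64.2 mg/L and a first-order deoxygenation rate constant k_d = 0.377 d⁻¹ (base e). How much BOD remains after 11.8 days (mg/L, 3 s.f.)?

L ≈ 0.751 mg/L

L_t = L₀ e^(−k_d t) = 64.2 × e^(−0.377×11.8) = 64.2 × 0.01169 = 0.7508 mg/L.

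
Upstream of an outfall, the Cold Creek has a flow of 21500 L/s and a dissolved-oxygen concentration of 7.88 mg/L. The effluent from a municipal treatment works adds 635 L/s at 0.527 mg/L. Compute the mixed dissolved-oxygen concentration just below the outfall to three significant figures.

7.67 mg/L

Flow-weighted mixing: C = (Q_r C_r + Q_w C_w)/(Q_r + Q_w)
= (21500×7.88 + 635×0.527)/(21500 + 635) = 169800/22140 = 7.669 mg/L.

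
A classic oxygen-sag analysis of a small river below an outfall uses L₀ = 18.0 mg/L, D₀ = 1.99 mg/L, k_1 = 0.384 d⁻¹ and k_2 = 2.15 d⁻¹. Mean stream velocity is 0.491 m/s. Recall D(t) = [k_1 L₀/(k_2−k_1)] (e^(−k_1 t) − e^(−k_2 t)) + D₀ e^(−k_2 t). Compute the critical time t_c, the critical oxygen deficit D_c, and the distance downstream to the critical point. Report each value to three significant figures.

At the critical point dD/dt = 0, so k_1 L₀ e^(−k_1 t) = k_2 D. Substituting D(t) from the Streeter–Phelps equation and solving for t gives
t_c = ln[(k_2/k_1)(1 − D₀(k_2−k_1)/(k_1 L₀))] / (k_2−k_1).
Here k_2−k_1 = 1.766 d⁻¹ and 1 − D₀(k_2−k_1)/(k_1 L₀) = 1 − 1.99×1.766/(0.384×18.0) = 0.4916, so
t_c = ln(5.599 × 0.4916) / 1.766 = 1.012 / 1.766 = 0.5733 d.
L(t_c) = L₀ e^(−k_1 t_c) = 18.0 × 0.8024 = 14.44 mg/L, and at the critical point k_2 D_c = k_1 L, so D_c = (0.384/2.15) × 14.44 = 2.580 mg/L.
x_c = v t_c = 0.491 m/s × 0.5733 d × 86400 s/d = 24320 m ≈ 24.3 km.

t_c ≈ 0.573 d; D_c ≈ 2.58 mg/L; x_c ≈ 24.3 km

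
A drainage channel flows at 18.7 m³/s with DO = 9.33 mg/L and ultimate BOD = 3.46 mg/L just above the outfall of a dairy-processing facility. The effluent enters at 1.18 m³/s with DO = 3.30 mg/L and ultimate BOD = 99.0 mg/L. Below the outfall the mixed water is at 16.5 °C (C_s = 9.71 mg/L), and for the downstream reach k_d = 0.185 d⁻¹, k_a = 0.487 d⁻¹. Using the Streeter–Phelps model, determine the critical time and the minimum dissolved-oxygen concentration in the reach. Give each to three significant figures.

Mixed DO = (18.7×9.33 + 1.18×3.30)/(18.7+1.18) = 178.4/19.88 = 8.972 mg/L.
Mixed L₀ = (18.7×3.46 + 1.18×99.0)/(19.88) = 181.5/19.88 = 9.131 mg/L.
Initial deficit D₀ = C_s − DO₀ = 9.71 − 8.972 = 0.7379 mg/L.
t_c = (1/0.3020) ln[(0.487/0.185)(1 − 0.7379×0.3020/(0.185×9.131))] = 3.311 × ln(2.285) = 2.737 d.
D_c = (0.185/0.487) × 9.131 × e^(−0.185×2.737) = 0.3799 × 9.131 × 0.6027 = 2.091 mg/L.
Minimum DO = 9.71 − 2.091 = 7.619 mg/L.

t_c ≈ 2.74 d; minimum DO ≈ 7.62 mg/L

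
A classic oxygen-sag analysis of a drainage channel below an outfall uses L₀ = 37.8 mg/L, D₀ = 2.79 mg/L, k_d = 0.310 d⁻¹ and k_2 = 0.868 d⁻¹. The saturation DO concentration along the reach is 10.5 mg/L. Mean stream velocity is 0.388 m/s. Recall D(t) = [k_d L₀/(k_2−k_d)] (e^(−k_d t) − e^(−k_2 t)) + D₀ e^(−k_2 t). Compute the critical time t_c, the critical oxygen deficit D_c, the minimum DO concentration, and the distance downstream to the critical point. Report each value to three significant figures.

With k_2/k_d = 2.800 and 1 − D₀(k_2−k_d)/(k_d L₀) = 0.8671,
t_c = ln(2.800 × 0.8671) / (0.868 − 0.310) = ln(2.428) / 0.5580 = 0.8871/0.5580 = 1.590 d.
D_c = (k_d/k_2) L₀ e^(−k_d t_c) = (0.310/0.868) × 37.8 × e^(−0.310×1.590) = 0.3571 × 37.8 × 0.6109 = 8.247 mg/L.
Minimum DO = C_s − D_c = 10.5 − 8.247 = 2.253 mg/L.
x_c = v t_c = 0.388 m/s × 1.590 d × 86400 s/d = 53290 m ≈ 53.3 km.

t_c ≈ 1.59 d; D_c ≈ 8.25 mg/L; min DO ≈ 2.25 mg/L; x_c ≈ 53.3 km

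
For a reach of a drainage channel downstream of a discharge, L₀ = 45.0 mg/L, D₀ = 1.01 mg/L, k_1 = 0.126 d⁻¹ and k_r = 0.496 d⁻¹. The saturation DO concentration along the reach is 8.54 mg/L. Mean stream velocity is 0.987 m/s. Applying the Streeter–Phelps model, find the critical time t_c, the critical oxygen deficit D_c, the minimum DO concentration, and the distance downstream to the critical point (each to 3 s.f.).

t_c = [1/(k_r−k_1)] ln[(k_r/k_1)(1 − D₀(k_r−k_1)/(k_1 L₀))]
= [1/(0.496−0.126)] ln[(0.496/0.126)(1 − 1.01×0.3700/(0.126×45.0))]
= (1/0.3700) ln[3.937 × 0.9341] = 2.703 × ln(3.677) = 2.703 × 1.302 = 3.519 d.
L(t_c) = L₀ e^(−k_1 t_c) = 45.0 × 0.6418 = 28.88 mg/L, and at the critical point k_r D_c = k_1 L, so D_c = (0.126/0.496) × 28.88 = 7.337 mg/L.
Minimum DO = C_s − D_c = 8.54 − 7.337 = 1.203 mg/L.
x_c = v t_c = 0.987 m/s × 3.519 d × 86400 s/d = 300100 m ≈ 300 km.

t_c ≈ 3.52 d; D_c ≈ 7.34 mg/L; min DO ≈ 1.20 mg/L; x_c ≈ 300 km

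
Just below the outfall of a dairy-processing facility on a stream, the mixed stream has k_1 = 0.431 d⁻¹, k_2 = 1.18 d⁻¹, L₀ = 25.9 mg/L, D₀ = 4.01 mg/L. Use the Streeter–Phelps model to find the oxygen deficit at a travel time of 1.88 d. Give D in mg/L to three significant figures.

D ≈ 5.44 mg/L

k_1 L₀/(k_2−k_1) = 0.431×25.9/(1.18−0.431) = 11.16/0.7490 = 14.90 mg/L.
e^(−k_1 t) = e^(−0.431×1.880) = 0.4447; e^(−k_2 t) = e^(−1.18×1.880) = 0.1088.
D = 14.90 × (0.4447 − 0.1088) + 4.01 × 0.1088 = 5.007 + 0.4362 = 5.443 mg/L.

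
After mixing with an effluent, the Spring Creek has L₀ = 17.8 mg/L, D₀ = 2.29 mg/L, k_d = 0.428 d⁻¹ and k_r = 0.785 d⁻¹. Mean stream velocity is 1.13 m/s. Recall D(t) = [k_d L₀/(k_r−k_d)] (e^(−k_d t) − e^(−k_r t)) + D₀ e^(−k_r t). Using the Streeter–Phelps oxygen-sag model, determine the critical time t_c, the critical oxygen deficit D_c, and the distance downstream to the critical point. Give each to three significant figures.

With k_r/k_d = 1.834 and 1 − D₀(k_r−k_d)/(k_d L₀) = 0.8927,
t_c = ln(1.834 × 0.8927) / (0.785 − 0.428) = ln(1.637) / 0.3570 = 0.4930/0.3570 = 1.381 d.
L(t_c) = L₀ e^(−k_d t_c) = 17.8 × 0.5537 = 9.856 mg/L, and at the critical point k_r D_c = k_d L, so D_c = (0.428/0.785) × 9.856 = 5.374 mg/L.
x_c = v t_c = 1.13 m/s × 1.381 d × 86400 s/d = 134800 m ≈ 135 km.

t_c ≈ 1.38 d; D_c ≈ 5.37 mg/L; x_c ≈ 135 km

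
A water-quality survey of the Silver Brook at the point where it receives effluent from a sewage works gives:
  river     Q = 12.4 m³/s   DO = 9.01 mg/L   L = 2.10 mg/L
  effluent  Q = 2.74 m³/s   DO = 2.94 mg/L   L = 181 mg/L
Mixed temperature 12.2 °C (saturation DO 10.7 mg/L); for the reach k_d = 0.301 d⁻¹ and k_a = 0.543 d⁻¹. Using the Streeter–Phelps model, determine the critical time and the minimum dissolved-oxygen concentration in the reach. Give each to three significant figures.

t_c ≈ 2.16 d; minimum DO ≈ 0.725 mg/L

Mixed DO = (12.4×9.01 + 2.74×2.94)/(12.4+2.74) = 119.8/15.14 = 7.911 mg/L.
Mixed L₀ = (12.4×2.10 + 2.74×181)/(15.14) = 522.0/15.14 = 34.48 mg/L.
Initial deficit D₀ = C_s − DO₀ = 10.7 − 7.911 = 2.789 mg/L.
t_c = (1/0.2420) ln[(0.543/0.301)(1 − 2.789×0.2420/(0.301×34.48))] = 4.132 × ln(1.687) = 2.160 d.
D_c = (0.301/0.543) × 34.48 × e^(−0.301×2.160) = 0.5543 × 34.48 × 0.5219 = 9.975 mg/L.
Minimum DO = 10.7 − 9.975 = 0.7250 mg/L.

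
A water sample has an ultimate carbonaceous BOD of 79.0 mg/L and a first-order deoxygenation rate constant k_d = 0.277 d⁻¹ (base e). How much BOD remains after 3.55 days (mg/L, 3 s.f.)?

L_t = L₀ e^(−k_d t) = 79.0 × e^(−0.277×3.55) = 79.0 × 0.3741 = 29.55 mg/L.

L ≈ 29.6 mg/L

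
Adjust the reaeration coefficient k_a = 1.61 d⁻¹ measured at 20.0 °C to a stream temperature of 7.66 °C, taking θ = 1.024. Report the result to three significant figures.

k_a(T₂) = k_a(T₁) · θ^(T₂−T₁) = 1.61 × 1.024^(7.66−20.0)
= 1.61 × 1.024^-12.3 = 1.61 × 0.7463 = 1.202 d⁻¹.

k_a ≈ 1.20 d⁻¹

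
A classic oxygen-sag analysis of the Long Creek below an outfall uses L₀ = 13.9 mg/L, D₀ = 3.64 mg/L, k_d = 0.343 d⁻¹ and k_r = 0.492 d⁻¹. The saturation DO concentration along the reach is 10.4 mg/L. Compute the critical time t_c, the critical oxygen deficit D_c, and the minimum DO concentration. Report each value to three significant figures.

t_c = [1/(k_r−k_d)] ln[(k_r/k_d)(1 − D₀(k_r−k_d)/(k_d L₀))]
= [1/(0.492−0.343)] ln[(0.492/0.343)(1 − 3.64×0.1490/(0.343×13.9))]
= (1/0.1490) ln[1.434 × 0.8862] = 6.711 × ln(1.271) = 6.711 × 0.2400 = 1.611 d.
L(t_c) = L₀ e^(−k_d t_c) = 13.9 × 0.5755 = 8.000 mg/L, and at the critical point k_r D_c = k_d L, so D_c = (0.343/0.492) × 8.000 = 5.577 mg/L.
Minimum DO = C_s − D_c = 10.4 − 5.577 = 4.823 mg/L.

t_c ≈ 1.61 d; D_c ≈ 5.58 mg/L; min DO ≈ 4.82 mg/L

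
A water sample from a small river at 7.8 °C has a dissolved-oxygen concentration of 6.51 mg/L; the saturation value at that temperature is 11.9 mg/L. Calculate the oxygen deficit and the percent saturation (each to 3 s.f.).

D = C_s − C = 11.9 − 6.51 = 5.39 mg/L.
% saturation = 6.51/11.9 × 100 = 54.7 %.

D ≈ 5.39 mg/L; 54.7 % saturation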